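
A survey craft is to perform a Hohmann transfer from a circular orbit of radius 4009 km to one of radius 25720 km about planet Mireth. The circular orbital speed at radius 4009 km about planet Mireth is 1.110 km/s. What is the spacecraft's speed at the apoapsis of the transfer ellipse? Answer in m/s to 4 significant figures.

v = 227.6 m/s

From the circular-orbit relation v² = μ/r at r = 4009 km: μ = v²r = (1.110)² × 4009 = 4939.49 km³/s².
Semi-major axis of the transfer orbit: a_t = (4009 + 25720)/2 = 14864.5 km.
The apoapsis of the transfer ellipse is at r = 25720 km.
From the vis-viva equation, v = √[μ(2/r − 1/a_t)] = 0.2276 km/s.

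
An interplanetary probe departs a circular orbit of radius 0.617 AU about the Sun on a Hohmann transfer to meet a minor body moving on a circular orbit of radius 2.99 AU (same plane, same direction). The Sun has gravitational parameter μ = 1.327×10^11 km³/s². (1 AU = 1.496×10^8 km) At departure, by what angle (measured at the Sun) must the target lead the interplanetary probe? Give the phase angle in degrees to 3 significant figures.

φ = 95.7°

In km: r₁ = 0.617 × 1.496×10^8 = 9.23032×10^7 km; r₂ = 2.99 × 1.496×10^8 = 4.47304×10^8 km.
Semi-major axis of the transfer orbit: a_t = (9.23032×10^7 + 4.47304×10^8)/2 = 2.698036×10^8 km.
The half-period of the transfer ellipse is t = π√(a_t³/μ) = 3.8220×10^7 s.
Target angular speed ω₂ = √(μ/r₂³) = 3.8506×10^-8 rad/s.
Angle swept by the target during transfer: ω₂·t = 1.4717 rad = 84.32°.
The interplanetary probe traverses 180° on the transfer ellipse, so the target must lead by 180° − 84.32° = 95.7°.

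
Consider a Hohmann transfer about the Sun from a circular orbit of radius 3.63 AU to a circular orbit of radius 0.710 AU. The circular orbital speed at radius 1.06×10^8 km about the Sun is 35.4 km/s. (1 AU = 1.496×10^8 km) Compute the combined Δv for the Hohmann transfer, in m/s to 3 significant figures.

Δv = 17100 m/s

From the circular-orbit relation v² = μ/r at r = 1.06×10^8 km: μ = v²r = (35.4)² × 1.06×10^8 = 1.32835×10^11 km³/s².
In km: r₁ = 3.63 × 1.496×10^8 = 5.43048×10^8 km; r₂ = 0.710 × 1.496×10^8 = 1.06216×10^8 km.
The Hohmann ellipse has a_t = (r₁ + r₂)/2 = 3.24632×10^8 km.
At r₁ the circular-orbit speed is v₁ = √(μ/r₁) = 15.64001 km/s.
Transfer-orbit speed at r₁ (vis-viva equation): v_a = √[μ(2/r₁ − 1/a_t)] = 8.946154 km/s.
First burn Δv₁ = |v_a − v₁| = 6.6939 km/s.
At r₂, v₂ = √(μ/r₂) = 35.364 km/s.
Transfer-orbit speed at r₂: v_p = √[μ(2/r₂ − 1/a_t)] = 45.739 km/s.
Second burn Δv₂ = |v₂ − v_p| = 10.375 km/s.
Total Δv = Δv₁ + Δv₂ = 17.07 km/s.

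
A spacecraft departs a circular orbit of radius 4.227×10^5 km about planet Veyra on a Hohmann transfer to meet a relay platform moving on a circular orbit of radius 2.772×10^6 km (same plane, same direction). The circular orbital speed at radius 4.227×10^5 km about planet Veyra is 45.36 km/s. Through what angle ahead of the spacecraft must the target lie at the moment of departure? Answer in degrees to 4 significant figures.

From the circular-orbit relation v² = μ/r at r = 4.227×10^5 km: μ = v²r = (45.36)² × 4.227×10^5 = 8.69718×10^8 km³/s².
Semi-major axis of the transfer orbit: a_t = (4.227×10^5 + 2.772×10^6)/2 = 1.59735×10^6 km.
Transfer time t = π√(a_t³/μ) = 2.1506×10^5 s.
Target angular speed ω₂ = √(μ/r₂³) = 6.3900×10^-6 rad/s.
Angle swept by the target during transfer: ω₂·t = 1.3742 rad = 78.74°.
The spacecraft traverses 180° on the transfer ellipse, so the target must lead by 180° − 78.74° = 101.3°.

φ = 101.3°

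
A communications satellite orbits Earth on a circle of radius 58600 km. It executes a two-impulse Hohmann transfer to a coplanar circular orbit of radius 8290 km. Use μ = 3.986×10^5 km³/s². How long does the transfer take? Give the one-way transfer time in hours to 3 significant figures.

t = 8.45 hours

Transfer-ellipse semi-major axis a_t = (r₁ + r₂)/2 = (58600 + 8290)/2 = 33445 km.
By Kepler's third law the transfer-orbit period is T = 2π√(a_t³/μ), so t = T/2 = 30435 s.
Converting: 30435 s ÷ 3600 s/hour = 8.45 hours.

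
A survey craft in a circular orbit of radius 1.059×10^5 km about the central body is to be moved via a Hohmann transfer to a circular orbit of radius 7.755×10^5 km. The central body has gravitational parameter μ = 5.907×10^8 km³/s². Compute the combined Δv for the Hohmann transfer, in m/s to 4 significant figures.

Δv = 38460 m/s

Transfer-ellipse semi-major axis a_t = (r₁ + r₂)/2 = (1.059×10^5 + 7.755×10^5)/2 = 4.407×10^5 km.
Circular speed at r₁: v₁ = √(μ/r₁) = √(5.907×10^8/1.059×10^5) = 74.685 km/s.
Transfer-orbit speed at r₁ (vis-viva): v_p = √[μ(2/r₁ − 1/a_t)] = 99.073 km/s.
First burn Δv₁ = |v_p − v₁| = 24.39 km/s.
Circular speed at r₂: v₂ = √(μ/r₂) = 27.60 km/s.
Transfer-orbit speed at r₂: v_a = √[μ(2/r₂ − 1/a_t)] = 13.53 km/s.
Second burn Δv₂ = |v₂ − v_a| = 14.07 km/s.
Total Δv = Δv₁ + Δv₂ = 38.46 km/s.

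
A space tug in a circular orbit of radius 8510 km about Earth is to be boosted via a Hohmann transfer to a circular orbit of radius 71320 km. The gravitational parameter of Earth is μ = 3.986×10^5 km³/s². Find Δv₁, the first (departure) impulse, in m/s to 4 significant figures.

Δv₁ = 2304 m/s

Transfer-ellipse semi-major axis a_t = (r₁ + r₂)/2 = (8510 + 71320)/2 = 39915 km.
On the circular orbit at r = 8510 km, v_c = √(μ/r) = 6.844 km/s.
Vis-viva on the transfer ellipse at r = 8510 km gives v_t = √[μ(2/r − 1/a_t)] = 9.148 km/s.
Δv₁ = |v_t − v_c| = |9.148 − 6.844| = 2.304 km/s.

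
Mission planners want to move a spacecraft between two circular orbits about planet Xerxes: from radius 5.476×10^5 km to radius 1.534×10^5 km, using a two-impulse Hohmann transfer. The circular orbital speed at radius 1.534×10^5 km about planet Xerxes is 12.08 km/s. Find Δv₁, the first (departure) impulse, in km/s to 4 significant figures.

From the circular-orbit relation v² = μ/r at r = 1.534×10^5 km: μ = v²r = (12.08)² × 1.534×10^5 = 2.23851×10^7 km³/s².
Transfer-ellipse semi-major axis a_t = (r₁ + r₂)/2 = (5.476×10^5 + 1.534×10^5)/2 = 3.505×10^5 km.
Circular speed at r = 5.476×10^5 km: v_c = √(μ/r) = 6.394 km/s.
Vis-viva on the transfer ellipse at r = 5.476×10^5 km gives v_t = √[μ(2/r − 1/a_t)] = 4.230 km/s.
Δv₁ = |v_t − v_c| = |4.230 − 6.394| = 2.164 km/s.

Δv₁ = 2.164 km/s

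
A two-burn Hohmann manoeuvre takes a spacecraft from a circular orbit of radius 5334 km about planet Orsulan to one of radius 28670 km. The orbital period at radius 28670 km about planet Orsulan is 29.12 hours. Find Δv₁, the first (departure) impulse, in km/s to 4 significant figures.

From Kepler's third law T² = 4π²r³/μ at r = 28670 km, T = 29.12 hours = 29.12 × 3600 s = 1.04832×10^5 s: μ = 4π²r³/T² = 84655.5 km³/s².
The Hohmann ellipse has a_t = (r₁ + r₂)/2 = 17002 km.
Circular speed at r = 5334 km: v_c = √(μ/r) = 3.984 km/s.
Transfer-orbit speed at the same r (vis-viva, a = a_t): v_t = √[μ(2/r − 1/a_t)] = 5.173 km/s.
Δv₁ = |v_t − v_c| = |5.173 − 3.984| = 1.189 km/s.

Δv₁ = 1.189 km/s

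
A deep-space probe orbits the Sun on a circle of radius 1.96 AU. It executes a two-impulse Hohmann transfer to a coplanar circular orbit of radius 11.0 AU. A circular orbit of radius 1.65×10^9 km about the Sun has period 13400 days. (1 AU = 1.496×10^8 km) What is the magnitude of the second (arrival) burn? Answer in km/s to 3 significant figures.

Δv₂ = 4.04 km/s

From Kepler's third law T² = 4π²r³/μ at r = 1.65×10^9 km, T = 13400 days = 13400 × 86400 s = 1.15776×10^9 s: μ = 4π²r³/T² = 1.32304×10^11 km³/s².
In km: r₁ = 1.96 × 1.496×10^8 = 2.93216×10^8 km; r₂ = 11.0 × 1.496×10^8 = 1.6456×10^9 km.
Transfer-ellipse semi-major axis a_t = (r₁ + r₂)/2 = (2.93216×10^8 + 1.6456×10^9)/2 = 9.69408×10^8 km.
Circular speed at r = 1.6456×10^9 km: v_c = √(μ/r) = 8.9665 km/s.
Transfer-orbit speed at the same r (vis-viva, a = a_t): v_t = √[μ(2/r − 1/a_t)] = 4.9313 km/s.
Δv₂ = |v_t − v_c| = |4.9313 − 8.9665| = 4.035 km/s.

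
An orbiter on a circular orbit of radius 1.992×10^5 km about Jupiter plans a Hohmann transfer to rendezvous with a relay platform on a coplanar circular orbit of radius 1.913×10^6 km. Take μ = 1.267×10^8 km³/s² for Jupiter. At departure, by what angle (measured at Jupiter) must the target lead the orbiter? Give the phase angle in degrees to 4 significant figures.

φ = 106.2°

The Hohmann ellipse has a_t = (r₁ + r₂)/2 = 1.0561×10^6 km.
The half-period of the transfer ellipse is t = π√(a_t³/μ) = 3.02914×10^5 s.
Target angular speed ω₂ = √(μ/r₂³) = 4.25418×10^-6 rad/s.
Angle swept by the target during transfer: ω₂·t = 1.28865 rad = 73.83°.
Arrival is 180° from departure on the ellipse, so φ = 180° − 73.83° = 106.2°.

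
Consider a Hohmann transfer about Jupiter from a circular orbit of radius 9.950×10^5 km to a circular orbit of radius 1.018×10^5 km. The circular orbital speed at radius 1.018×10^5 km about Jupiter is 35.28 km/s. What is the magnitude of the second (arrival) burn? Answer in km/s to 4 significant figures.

Δv₂ = 12.24 km/s

From the circular-orbit relation v² = μ/r at r = 1.018×10^5 km: μ = v²r = (35.28)² × 1.018×10^5 = 1.26708×10^8 km³/s².
Semi-major axis of the transfer orbit: a_t = (9.950×10^5 + 1.018×10^5)/2 = 5.484×10^5 km.
On the circular orbit at r = 1.018×10^5 km, v_c = √(μ/r) = 35.28 km/s.
Vis-viva on the transfer ellipse at r = 1.018×10^5 km gives v_t = √[μ(2/r − 1/a_t)] = 47.52 km/s.
Δv₂ = |v_t − v_c| = |47.52 − 35.28| = 12.24 km/s.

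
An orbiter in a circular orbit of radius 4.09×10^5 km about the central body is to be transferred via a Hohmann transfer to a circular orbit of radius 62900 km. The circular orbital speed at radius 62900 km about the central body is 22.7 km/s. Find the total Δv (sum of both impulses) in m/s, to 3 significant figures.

Δv = 11500 m/s

From the circular-orbit relation v² = μ/r at r = 62900 km: μ = v²r = (22.7)² × 62900 = 3.24117×10^7 km³/s².
Semi-major axis of the transfer orbit: a_t = (4.090×10^5 + 62900)/2 = 2.3595×10^5 km.
At r₁ the circular-orbit speed is v₁ = √(μ/r₁) = 8.902 km/s.
On the transfer ellipse at r₁, vis-viva equation gives v_a = √[μ(2/r₁ − 1/a_t)] = 4.596 km/s.
First burn Δv₁ = |v_a − v₁| = 4.306 km/s.
At r₂, v₂ = √(μ/r₂) = 22.700 km/s.
Transfer-orbit speed at r₂: v_p = √[μ(2/r₂ − 1/a_t)] = 29.887 km/s.
Second burn Δv₂ = |v₂ − v_p| = 7.187 km/s.
Total Δv = Δv₁ + Δv₂ = 11.49 km/s.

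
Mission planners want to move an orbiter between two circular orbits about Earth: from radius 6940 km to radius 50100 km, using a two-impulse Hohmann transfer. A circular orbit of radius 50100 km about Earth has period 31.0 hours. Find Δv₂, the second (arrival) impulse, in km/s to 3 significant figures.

From Kepler's third law T² = 4π²r³/μ at r = 50100 km, T = 31.0 hours = 31.0 × 3600 s = 1.116×10^5 s: μ = 4π²r³/T² = 3.98607×10^5 km³/s².
Semi-major axis of the transfer orbit: a_t = (6940 + 50100)/2 = 28520 km.
Circular speed at r = 50100 km: v_c = √(μ/r) = 2.8207 km/s.
Vis-viva on the transfer ellipse at r = 50100 km gives v_t = √[μ(2/r − 1/a_t)] = 1.3914 km/s.
Δv₂ = |v_t − v_c| = |1.3914 − 2.8207| = 1.429 km/s.

Δv₂ = 1.43 km/s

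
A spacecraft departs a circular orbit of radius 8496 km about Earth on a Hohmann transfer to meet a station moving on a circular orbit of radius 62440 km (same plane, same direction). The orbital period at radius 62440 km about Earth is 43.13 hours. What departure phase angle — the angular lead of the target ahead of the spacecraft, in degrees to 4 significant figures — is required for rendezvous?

φ = 102.9°

From Kepler's third law T² = 4π²r³/μ at r = 62440 km, T = 43.13 hours = 43.13 × 3600 s = 1.55268×10^5 s: μ = 4π²r³/T² = 3.98643×10^5 km³/s².
Semi-major axis of the transfer orbit: a_t = (8496 + 62440)/2 = 35468 km.
Transfer time t = π√(a_t³/μ) = 33240 s.
The target's mean motion on its circular orbit is ω₂ = √(μ/r₂³) = 4.047×10^-5 rad/s.
Angle swept by the target during transfer: ω₂·t = 1.345 rad = 77.06°.
The spacecraft traverses 180° on the transfer ellipse, so the target must lead by 180° − 77.06° = 102.9°.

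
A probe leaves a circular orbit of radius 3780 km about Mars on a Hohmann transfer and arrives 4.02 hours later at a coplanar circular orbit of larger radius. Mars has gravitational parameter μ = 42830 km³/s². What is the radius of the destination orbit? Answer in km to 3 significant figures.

Transfer time t = 4.02 hours = 14472 s, and t = π√(a_t³/μ).
So a_t = (μ t²/π²)^(1/3) = (42830 × (14472)² / π²)^(1/3) = 9686.5 km.
Since a_t = (r₁ + r₂)/2, r₂ = 2a_t − r₁ = 2×9686.5 − 3780 = 15593 km.

r₂ = 15600 km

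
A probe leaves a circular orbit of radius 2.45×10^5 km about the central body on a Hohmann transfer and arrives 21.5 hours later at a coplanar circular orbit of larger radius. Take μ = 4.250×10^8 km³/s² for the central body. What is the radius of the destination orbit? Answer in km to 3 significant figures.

Transfer time t = 21.5 hours = 77400 s, and t = π√(a_t³/μ).
So a_t = (μ t²/π²)^(1/3) = (4.250×10^8 × (77400)² / π²)^(1/3) = 6.3659×10^5 km.
Since a_t = (r₁ + r₂)/2, r₂ = 2a_t − r₁ = 2×6.3659×10^5 − 2.450×10^5 = 1.02818×10^6 km.

r₂ = 1.03×10^6 km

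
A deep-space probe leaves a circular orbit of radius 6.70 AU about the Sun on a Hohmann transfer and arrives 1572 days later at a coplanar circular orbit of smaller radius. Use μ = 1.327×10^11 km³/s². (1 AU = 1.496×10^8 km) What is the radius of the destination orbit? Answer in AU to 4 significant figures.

r₂ = 1.700 AU

In km: r₁ = 6.70 × 1.496×10^8 = 1.00232×10^9 km.
Transfer time t = 1572 days = 1.358208×10^8 s, and t = π√(a_t³/μ).
So a_t = (μ t²/π²)^(1/3) = (1.327×10^11 × (1.358208×10^8)² / π²)^(1/3) = 6.2830×10^8 km.
Since a_t = (r₁ + r₂)/2, r₂ = 2a_t − r₁ = 2×6.2830×10^8 − 1.00232×10^9 = 2.5428×10^8 km.
In AU: r₂ = 2.5428×10^8 / 1.496×10^8 = 1.700 AU.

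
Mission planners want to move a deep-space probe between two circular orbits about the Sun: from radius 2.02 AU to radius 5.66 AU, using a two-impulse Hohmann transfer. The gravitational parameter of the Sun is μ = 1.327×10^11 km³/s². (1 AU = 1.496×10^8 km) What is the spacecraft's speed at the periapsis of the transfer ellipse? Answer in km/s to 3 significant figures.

In km: r₁ = 2.02 × 1.496×10^8 = 3.02192×10^8 km; r₂ = 5.66 × 1.496×10^8 = 8.46736×10^8 km.
Transfer-ellipse semi-major axis a_t = (r₁ + r₂)/2 = (3.02192×10^8 + 8.46736×10^8)/2 = 5.74464×10^8 km.
The periapsis of the transfer ellipse is at r = 3.02192×10^8 km.
From the vis-viva equation, v = √[μ(2/r − 1/a_t)] = 25.44 km/s.

v = 25.4 km/s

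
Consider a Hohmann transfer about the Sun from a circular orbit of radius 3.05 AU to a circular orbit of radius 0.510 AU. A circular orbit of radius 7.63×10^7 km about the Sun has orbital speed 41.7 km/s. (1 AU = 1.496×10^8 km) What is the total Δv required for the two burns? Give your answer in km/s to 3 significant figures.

From the circular-orbit relation v² = μ/r at r = 7.63×10^7 km: μ = v²r = (41.7)² × 7.63×10^7 = 1.32677×10^11 km³/s².
In km: r₁ = 3.05 × 1.496×10^8 = 4.5628×10^8 km; r₂ = 0.510 × 1.496×10^8 = 7.6296×10^7 km.
Semi-major axis of the transfer orbit: a_t = (4.5628×10^8 + 7.6296×10^7)/2 = 2.66288×10^8 km.
Circular speed at r₁: v₁ = √(μ/r₁) = √(1.32677×10^11/4.5628×10^8) = 17.0523 km/s.
On the transfer ellipse at r₁, vis-viva gives v_a = √[μ(2/r₁ − 1/a_t)] = 9.12762 km/s.
First burn Δv₁ = |v_a − v₁| = 7.9247 km/s.
Circular speed at r₂: v₂ = √(μ/r₂) = 41.701 km/s.
Transfer-orbit speed at r₂: v_p = √[μ(2/r₂ − 1/a_t)] = 54.587 km/s.
Second burn Δv₂ = |v₂ − v_p| = 12.886 km/s.
Total Δv = Δv₁ + Δv₂ = 20.81 km/s.

Δv = 20.8 km/s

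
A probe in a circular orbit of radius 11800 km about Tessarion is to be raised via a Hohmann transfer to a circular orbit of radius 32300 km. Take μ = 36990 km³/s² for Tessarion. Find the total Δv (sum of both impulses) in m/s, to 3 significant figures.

Δv = 660 m/s

Transfer-ellipse semi-major axis a_t = (r₁ + r₂)/2 = (11800 + 32300)/2 = 22050 km.
Circular speed at r₁: v₁ = √(μ/r₁) = √(36990/11800) = 1.7705 km/s.
Transfer-orbit speed at r₁ (v² = μ(2/r − 1/a)): v_p = √[μ(2/r₁ − 1/a_t)] = 2.1429 km/s.
First burn Δv₁ = |v_p − v₁| = 0.3724 km/s.
At r₂, v₂ = √(μ/r₂) = 1.07014 km/s.
Transfer-orbit speed at r₂: v_a = √[μ(2/r₂ − 1/a_t)] = 0.782848 km/s.
Second burn Δv₂ = |v₂ − v_a| = 0.2873 km/s.
Total Δv = Δv₁ + Δv₂ = 0.6597 km/s.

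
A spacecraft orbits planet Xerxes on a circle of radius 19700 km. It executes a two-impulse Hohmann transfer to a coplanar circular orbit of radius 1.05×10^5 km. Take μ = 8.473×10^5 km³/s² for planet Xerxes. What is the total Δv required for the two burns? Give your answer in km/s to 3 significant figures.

Δv = 3.20 km/s

Semi-major axis of the transfer orbit: a_t = (19700 + 1.050×10^5)/2 = 62350 km.
At r₁ the circular-orbit speed is v₁ = √(μ/r₁) = 6.5582 km/s.
Transfer-orbit speed at r₁ (v² = μ(2/r − 1/a)): v_p = √[μ(2/r₁ − 1/a_t)] = 8.5106 km/s.
First burn Δv₁ = |v_p − v₁| = 1.952 km/s.
Circular speed at r₂: v₂ = √(μ/r₂) = 2.841 km/s.
Transfer-orbit speed at r₂: v_a = √[μ(2/r₂ − 1/a_t)] = 1.597 km/s.
Second burn Δv₂ = |v₂ − v_a| = 1.244 km/s.
Total Δv = Δv₁ + Δv₂ = 3.196 km/s.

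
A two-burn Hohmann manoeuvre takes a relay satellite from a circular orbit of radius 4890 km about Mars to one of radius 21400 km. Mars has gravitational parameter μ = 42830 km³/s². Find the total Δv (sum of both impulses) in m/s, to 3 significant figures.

Transfer-ellipse semi-major axis a_t = (r₁ + r₂)/2 = (4890 + 21400)/2 = 13145 km.
Circular speed at r₁: v₁ = √(μ/r₁) = √(42830/4890) = 2.9595 km/s.
Transfer-orbit speed at r₁ (vis-viva equation): v_p = √[μ(2/r₁ − 1/a_t)] = 3.7761 km/s.
First burn Δv₁ = |v_p − v₁| = 0.8166 km/s.
Circular speed at r₂: v₂ = √(μ/r₂) = 1.4147 km/s.
Transfer-orbit speed at r₂: v_a = √[μ(2/r₂ − 1/a_t)] = 0.86286 km/s.
Second burn Δv₂ = |v₂ − v_a| = 0.5518 km/s.
Δv = Δv₁ + Δv₂ = 0.8166 + 0.5518 = 1.368 km/s.

Δv = 1370 m/s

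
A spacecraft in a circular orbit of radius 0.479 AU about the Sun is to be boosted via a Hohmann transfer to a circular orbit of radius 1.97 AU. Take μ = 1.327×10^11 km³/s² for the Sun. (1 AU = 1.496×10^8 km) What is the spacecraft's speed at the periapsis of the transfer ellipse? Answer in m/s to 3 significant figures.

v = 54600 m/s

In km: r₁ = 0.479 × 1.496×10^8 = 7.16584×10^7 km; r₂ = 1.97 × 1.496×10^8 = 2.94712×10^8 km.
Transfer-ellipse semi-major axis a_t = (r₁ + r₂)/2 = (7.16584×10^7 + 2.94712×10^8)/2 = 1.831852×10^8 km.
At periapsis, r = 7.16584×10^7 km.
From the vis-viva equation, v = √[μ(2/r − 1/a_t)] = 54.58 km/s.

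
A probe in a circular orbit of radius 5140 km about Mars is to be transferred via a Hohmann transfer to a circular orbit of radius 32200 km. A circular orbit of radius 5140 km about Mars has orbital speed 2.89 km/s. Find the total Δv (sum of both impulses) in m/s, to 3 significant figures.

Δv = 1450 m/s

From the circular-orbit relation v² = μ/r at r = 5140 km: μ = v²r = (2.89)² × 5140 = 42929.8 km³/s².
Transfer-ellipse semi-major axis a_t = (r₁ + r₂)/2 = (5140 + 32200)/2 = 18670 km.
Circular speed at r₁: v₁ = √(μ/r₁) = √(42929.8/5140) = 2.8900 km/s.
Transfer-orbit speed at r₁ (vis-viva equation): v_p = √[μ(2/r₁ − 1/a_t)] = 3.7954 km/s.
First burn Δv₁ = |v_p − v₁| = 0.9054 km/s.
At r₂, v₂ = √(μ/r₂) = 1.15465 km/s.
Transfer-orbit speed at r₂: v_a = √[μ(2/r₂ − 1/a_t)] = 0.605844 km/s.
Second burn Δv₂ = |v₂ − v_a| = 0.5488 km/s.
Δv = Δv₁ + Δv₂ = 0.9054 + 0.5488 = 1.454 km/s.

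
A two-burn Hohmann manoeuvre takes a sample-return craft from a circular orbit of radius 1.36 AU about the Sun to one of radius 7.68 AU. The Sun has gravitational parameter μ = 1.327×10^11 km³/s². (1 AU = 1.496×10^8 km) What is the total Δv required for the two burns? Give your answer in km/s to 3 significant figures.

In km: r₁ = 1.36 × 1.496×10^8 = 2.03456×10^8 km; r₂ = 7.68 × 1.496×10^8 = 1.148928×10^9 km.
The Hohmann ellipse has a_t = (r₁ + r₂)/2 = 6.76192×10^8 km.
At r₁ the circular-orbit speed is v₁ = √(μ/r₁) = 25.539 km/s.
Transfer-orbit speed at r₁ (vis-viva equation): v_p = √[μ(2/r₁ − 1/a_t)] = 33.290 km/s.
First burn Δv₁ = |v_p − v₁| = 7.751 km/s.
Circular speed at r₂: v₂ = √(μ/r₂) = 10.747 km/s.
Transfer-orbit speed at r₂: v_a = √[μ(2/r₂ − 1/a_t)] = 5.8951 km/s.
Second burn Δv₂ = |v₂ − v_a| = 4.852 km/s.
Total Δv = Δv₁ + Δv₂ = 12.60 km/s.

Δv = 12.6 km/s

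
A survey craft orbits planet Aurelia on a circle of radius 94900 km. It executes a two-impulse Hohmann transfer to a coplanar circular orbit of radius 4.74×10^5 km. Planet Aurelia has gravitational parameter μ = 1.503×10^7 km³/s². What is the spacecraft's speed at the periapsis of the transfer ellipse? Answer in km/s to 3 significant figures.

v = 16.2 km/s

Transfer-ellipse semi-major axis a_t = (r₁ + r₂)/2 = (94900 + 4.740×10^5)/2 = 2.8445×10^5 km.
The periapsis of the transfer ellipse is at r = 94900 km.
Applying v² = μ(2/r − 1/a_t): v = 16.25 km/s.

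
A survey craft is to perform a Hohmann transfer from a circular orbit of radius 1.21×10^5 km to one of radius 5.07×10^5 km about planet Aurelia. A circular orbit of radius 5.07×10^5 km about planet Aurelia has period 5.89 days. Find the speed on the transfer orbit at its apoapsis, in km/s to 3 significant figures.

From Kepler's third law T² = 4π²r³/μ at r = 5.07×10^5 km, T = 5.89 days = 5.89 × 86400 s = 5.08896×10^5 s: μ = 4π²r³/T² = 1.98667×10^7 km³/s².
Transfer-ellipse semi-major axis a_t = (r₁ + r₂)/2 = (1.210×10^5 + 5.070×10^5)/2 = 3.140×10^5 km.
The apoapsis of the transfer ellipse is at r = 5.070×10^5 km.
Vis-viva: v = √[μ(2/r − 1/a_t)] = √[1.98667×10^7 × (2/5.070×10^5 − 1/3.140×10^5)] = 3.886 km/s.

v = 3.89 km/s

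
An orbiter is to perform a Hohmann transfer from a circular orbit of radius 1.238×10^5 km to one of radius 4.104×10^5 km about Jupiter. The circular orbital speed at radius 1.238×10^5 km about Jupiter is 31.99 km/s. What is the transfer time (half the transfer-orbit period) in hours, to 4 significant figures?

t = 10.70 hours

From the circular-orbit relation v² = μ/r at r = 1.238×10^5 km: μ = v²r = (31.99)² × 1.238×10^5 = 1.26692×10^8 km³/s².
Transfer-ellipse semi-major axis a_t = (r₁ + r₂)/2 = (1.238×10^5 + 4.104×10^5)/2 = 2.671×10^5 km.
By Kepler's third law the transfer-orbit period is T = 2π√(a_t³/μ), so t = T/2 = 38530 s.
Converting: 38530 s ÷ 3600 s/hour = 10.70 hours.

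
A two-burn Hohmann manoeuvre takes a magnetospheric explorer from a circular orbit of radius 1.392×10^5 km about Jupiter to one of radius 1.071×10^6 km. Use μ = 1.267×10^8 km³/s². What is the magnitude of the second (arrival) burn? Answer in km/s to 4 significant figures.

Δv₂ = 5.660 km/s

Semi-major axis of the transfer orbit: a_t = (1.392×10^5 + 1.071×10^6)/2 = 6.051×10^5 km.
Circular speed at r = 1.071×10^6 km: v_c = √(μ/r) = 10.877 km/s.
Vis-viva on the transfer ellipse at r = 1.071×10^6 km gives v_t = √[μ(2/r − 1/a_t)] = 5.2167 km/s.
Δv₂ = |v_t − v_c| = |5.2167 − 10.877| = 5.660 km/s.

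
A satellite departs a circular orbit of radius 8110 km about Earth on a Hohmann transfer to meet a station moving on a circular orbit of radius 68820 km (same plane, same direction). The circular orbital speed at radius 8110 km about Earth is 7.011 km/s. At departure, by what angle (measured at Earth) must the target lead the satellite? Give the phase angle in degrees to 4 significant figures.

From the circular-orbit relation v² = μ/r at r = 8110 km: μ = v²r = (7.011)² × 8110 = 3.98640×10^5 km³/s².
Transfer-ellipse semi-major axis a_t = (r₁ + r₂)/2 = (8110 + 68820)/2 = 38465 km.
Transfer time t = π√(a_t³/μ) = 37537 s.
The target's mean motion on its circular orbit is ω₂ = √(μ/r₂³) = 3.4972×10^-5 rad/s.
Angle swept by the target during transfer: ω₂·t = 1.3127 rad = 75.21°.
The satellite traverses 180° on the transfer ellipse, so the target must lead by 180° − 75.21° = 104.8°.

φ = 104.8°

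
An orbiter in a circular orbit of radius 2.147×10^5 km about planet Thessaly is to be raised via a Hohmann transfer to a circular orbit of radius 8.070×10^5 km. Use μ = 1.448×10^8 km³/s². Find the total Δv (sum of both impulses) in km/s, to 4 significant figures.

Semi-major axis of the transfer orbit: a_t = (2.147×10^5 + 8.070×10^5)/2 = 5.1085×10^5 km.
At r₁ the circular-orbit speed is v₁ = √(μ/r₁) = 25.970 km/s.
Transfer-orbit speed at r₁ (v² = μ(2/r − 1/a)): v_p = √[μ(2/r₁ − 1/a_t)] = 32.641 km/s.
First burn Δv₁ = |v_p − v₁| = 6.671 km/s.
Circular speed at r₂: v₂ = √(μ/r₂) = 13.395 km/s.
Transfer-orbit speed at r₂: v_a = √[μ(2/r₂ − 1/a_t)] = 8.6839 km/s.
Second burn Δv₂ = |v₂ − v_a| = 4.711 km/s.
Total Δv = Δv₁ + Δv₂ = 11.38 km/s.

Δv = 11.38 km/s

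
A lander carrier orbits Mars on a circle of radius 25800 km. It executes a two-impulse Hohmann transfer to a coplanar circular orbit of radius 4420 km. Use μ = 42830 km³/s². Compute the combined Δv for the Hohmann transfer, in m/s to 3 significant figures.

Δv = 1550 m/s

Semi-major axis of the transfer orbit: a_t = (25800 + 4420)/2 = 15110 km.
At r₁ the circular-orbit speed is v₁ = √(μ/r₁) = 1.28844 km/s.
Transfer-orbit speed at r₁ (v² = μ(2/r − 1/a)): v_a = √[μ(2/r₁ − 1/a_t)] = 0.696856 km/s.
First burn Δv₁ = |v_a − v₁| = 0.5916 km/s.
Circular speed at r₂: v₂ = √(μ/r₂) = 3.1129 km/s.
Transfer-orbit speed at r₂: v_p = √[μ(2/r₂ − 1/a_t)] = 4.0676 km/s.
Second burn Δv₂ = |v₂ − v_p| = 0.9547 km/s.
Δv = Δv₁ + Δv₂ = 0.5916 + 0.9547 = 1.546 km/s.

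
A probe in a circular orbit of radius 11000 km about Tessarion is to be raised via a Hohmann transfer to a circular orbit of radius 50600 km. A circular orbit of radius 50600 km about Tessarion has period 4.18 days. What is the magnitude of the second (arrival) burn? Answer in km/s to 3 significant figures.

Δv₂ = 0.354 km/s

From Kepler's third law T² = 4π²r³/μ at r = 50600 km, T = 4.18 days = 4.18 × 86400 s = 3.61152×10^5 s: μ = 4π²r³/T² = 39213.1 km³/s².
Semi-major axis of the transfer orbit: a_t = (11000 + 50600)/2 = 30800 km.
On the circular orbit at r = 50600 km, v_c = √(μ/r) = 0.8803 km/s.
Transfer-orbit speed at the same r (vis-viva, a = a_t): v_t = √[μ(2/r − 1/a_t)] = 0.5261 km/s.
Δv₂ = |v_t − v_c| = |0.5261 − 0.8803| = 0.3542 km/s.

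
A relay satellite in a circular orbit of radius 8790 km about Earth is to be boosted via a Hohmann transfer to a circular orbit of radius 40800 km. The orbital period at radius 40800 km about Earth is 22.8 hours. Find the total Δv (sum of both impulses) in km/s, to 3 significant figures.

From Kepler's third law T² = 4π²r³/μ at r = 40800 km, T = 22.8 hours = 22.8 × 3600 s = 82080 s: μ = 4π²r³/T² = 3.97984×10^5 km³/s².
The Hohmann ellipse has a_t = (r₁ + r₂)/2 = 24795 km.
Circular speed at r₁: v₁ = √(μ/r₁) = √(3.97984×10^5/8790) = 6.7288 km/s.
Transfer-orbit speed at r₁ (v² = μ(2/r − 1/a)): v_p = √[μ(2/r₁ − 1/a_t)] = 8.6315 km/s.
First burn Δv₁ = |v_p − v₁| = 1.9027 km/s.
At r₂, v₂ = √(μ/r₂) = 3.1232 km/s.
Transfer-orbit speed at r₂: v_a = √[μ(2/r₂ − 1/a_t)] = 1.8596 km/s.
Second burn Δv₂ = |v₂ − v_a| = 1.2636 km/s.
Total Δv = Δv₁ + Δv₂ = 3.166 km/s.

Δv = 3.17 km/s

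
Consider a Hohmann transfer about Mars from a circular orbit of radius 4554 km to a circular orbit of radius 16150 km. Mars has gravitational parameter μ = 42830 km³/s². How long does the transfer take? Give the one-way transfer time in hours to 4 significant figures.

Semi-major axis of the transfer orbit: a_t = (4554 + 16150)/2 = 10352 km.
Half the transfer-orbit period gives t = π√(a_t³/μ) = 15989 s.
Converting: 15989 s ÷ 3600 s/hour = 4.441 hours.

t = 4.441 hours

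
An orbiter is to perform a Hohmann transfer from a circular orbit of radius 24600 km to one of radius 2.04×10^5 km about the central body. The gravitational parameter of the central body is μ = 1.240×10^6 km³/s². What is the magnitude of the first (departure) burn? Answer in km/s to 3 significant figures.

Transfer-ellipse semi-major axis a_t = (r₁ + r₂)/2 = (24600 + 2.040×10^5)/2 = 1.143×10^5 km.
Circular speed at r = 24600 km: v_c = √(μ/r) = 7.100 km/s.
Vis-viva on the transfer ellipse at r = 24600 km gives v_t = √[μ(2/r − 1/a_t)] = 9.485 km/s.
Δv₁ = |v_t − v_c| = |9.485 − 7.100| = 2.385 km/s.

Δv₁ = 2.39 km/s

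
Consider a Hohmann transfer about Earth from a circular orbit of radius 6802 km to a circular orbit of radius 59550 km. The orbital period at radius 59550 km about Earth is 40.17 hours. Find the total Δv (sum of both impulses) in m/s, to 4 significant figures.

From Kepler's third law T² = 4π²r³/μ at r = 59550 km, T = 40.17 hours = 40.17 × 3600 s = 1.44612×10^5 s: μ = 4π²r³/T² = 3.98654×10^5 km³/s².
Transfer-ellipse semi-major axis a_t = (r₁ + r₂)/2 = (6802 + 59550)/2 = 33176 km.
Circular speed at r₁: v₁ = √(μ/r₁) = √(3.98654×10^5/6802) = 7.6556 km/s.
On the transfer ellipse at r₁, v² = μ(2/r − 1/a) gives v_p = √[μ(2/r₁ − 1/a_t)] = 10.257 km/s.
First burn Δv₁ = |v_p − v₁| = 2.601 km/s.
Circular speed at r₂: v₂ = √(μ/r₂) = 2.5874 km/s.
Transfer-orbit speed at r₂: v_a = √[μ(2/r₂ − 1/a_t)] = 1.1716 km/s.
Second burn Δv₂ = |v₂ − v_a| = 1.416 km/s.
Δv = Δv₁ + Δv₂ = 2.601 + 1.416 = 4.017 km/s.

Δv = 4017 m/s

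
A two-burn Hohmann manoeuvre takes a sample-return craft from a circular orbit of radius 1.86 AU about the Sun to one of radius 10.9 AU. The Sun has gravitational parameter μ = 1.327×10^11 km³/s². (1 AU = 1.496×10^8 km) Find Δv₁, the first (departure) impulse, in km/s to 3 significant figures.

Δv₁ = 6.71 km/s

In km: r₁ = 1.86 × 1.496×10^8 = 2.78256×10^8 km; r₂ = 10.9 × 1.496×10^8 = 1.63064×10^9 km.
The Hohmann ellipse has a_t = (r₁ + r₂)/2 = 9.54448×10^8 km.
Circular speed at r = 2.78256×10^8 km: v_c = √(μ/r) = 21.838 km/s.
Vis-viva on the transfer ellipse at r = 2.78256×10^8 km gives v_t = √[μ(2/r − 1/a_t)] = 28.544 km/s.
Δv₁ = |v_t − v_c| = |28.544 − 21.838| = 6.706 km/s.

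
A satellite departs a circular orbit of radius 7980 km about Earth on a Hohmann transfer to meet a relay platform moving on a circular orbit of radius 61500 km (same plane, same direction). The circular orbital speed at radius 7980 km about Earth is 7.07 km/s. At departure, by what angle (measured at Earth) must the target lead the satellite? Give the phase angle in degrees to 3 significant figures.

φ = 104°

From the circular-orbit relation v² = μ/r at r = 7980 km: μ = v²r = (7.07)² × 7980 = 3.98880×10^5 km³/s².
Semi-major axis of the transfer orbit: a_t = (7980 + 61500)/2 = 34740 km.
Transfer time t = π√(a_t³/μ) = 32210 s.
Target angular speed ω₂ = √(μ/r₂³) = 4.141×10^-5 rad/s.
Angle swept by the target during transfer: ω₂·t = 1.3338 rad = 76.42°.
Arrival is 180° from departure on the ellipse, so φ = 180° − 76.42° = 104°.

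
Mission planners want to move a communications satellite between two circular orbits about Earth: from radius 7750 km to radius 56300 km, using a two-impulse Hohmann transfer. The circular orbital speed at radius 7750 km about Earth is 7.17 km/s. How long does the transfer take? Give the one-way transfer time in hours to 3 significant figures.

t = 7.92 hours

From the circular-orbit relation v² = μ/r at r = 7750 km: μ = v²r = (7.17)² × 7750 = 3.98419×10^5 km³/s².
Semi-major axis of the transfer orbit: a_t = (7750 + 56300)/2 = 32025 km.
Half the transfer-orbit period gives t = π√(a_t³/μ) = 28520 s.
Converting: 28520 s ÷ 3600 s/hour = 7.92 hours.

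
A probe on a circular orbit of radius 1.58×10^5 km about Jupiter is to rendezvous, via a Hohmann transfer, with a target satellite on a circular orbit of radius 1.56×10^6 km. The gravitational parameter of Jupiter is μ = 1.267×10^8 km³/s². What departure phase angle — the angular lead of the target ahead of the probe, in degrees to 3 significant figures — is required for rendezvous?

φ = 106°

Transfer-ellipse semi-major axis a_t = (r₁ + r₂)/2 = (1.580×10^5 + 1.560×10^6)/2 = 8.590×10^5 km.
The half-period of the transfer ellipse is t = π√(a_t³/μ) = 2.22204×10^5 s.
Target angular speed ω₂ = √(μ/r₂³) = 5.77699×10^-6 rad/s.
Angle swept by the target during transfer: ω₂·t = 1.2837 rad = 73.55°.
The probe traverses 180° on the transfer ellipse, so the target must lead by 180° − 73.55° = 106°.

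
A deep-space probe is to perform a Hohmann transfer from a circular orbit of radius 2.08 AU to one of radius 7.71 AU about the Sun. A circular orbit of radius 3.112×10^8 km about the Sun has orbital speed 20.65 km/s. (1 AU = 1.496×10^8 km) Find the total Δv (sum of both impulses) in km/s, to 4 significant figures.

Δv = 9.001 km/s

From the circular-orbit relation v² = μ/r at r = 3.112×10^8 km: μ = v²r = (20.65)² × 3.112×10^8 = 1.32703×10^11 km³/s².
In km: r₁ = 2.08 × 1.496×10^8 = 3.11168×10^8 km; r₂ = 7.71 × 1.496×10^8 = 1.153416×10^9 km.
The Hohmann ellipse has a_t = (r₁ + r₂)/2 = 7.32292×10^8 km.
At r₁ the circular-orbit speed is v₁ = √(μ/r₁) = 20.6511 km/s.
Transfer-orbit speed at r₁ (vis-viva equation): v_p = √[μ(2/r₁ − 1/a_t)] = 25.9175 km/s.
First burn Δv₁ = |v_p − v₁| = 5.2664 km/s.
Circular speed at r₂: v₂ = √(μ/r₂) = 10.7262 km/s.
Transfer-orbit speed at r₂: v_a = √[μ(2/r₂ − 1/a_t)] = 6.99201 km/s.
Second burn Δv₂ = |v₂ − v_a| = 3.7342 km/s.
Δv = Δv₁ + Δv₂ = 5.2664 + 3.7342 = 9.001 km/s.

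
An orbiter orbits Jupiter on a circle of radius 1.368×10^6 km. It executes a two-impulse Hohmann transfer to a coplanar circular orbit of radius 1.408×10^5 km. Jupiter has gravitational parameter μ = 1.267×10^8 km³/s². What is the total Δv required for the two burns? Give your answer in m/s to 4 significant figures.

Semi-major axis of the transfer orbit: a_t = (1.368×10^6 + 1.408×10^5)/2 = 7.544×10^5 km.
At r₁ the circular-orbit speed is v₁ = √(μ/r₁) = 9.62377 km/s.
On the transfer ellipse at r₁, vis-viva gives v_a = √[μ(2/r₁ − 1/a_t)] = 4.15763 km/s.
First burn Δv₁ = |v_a − v₁| = 5.4661 km/s.
Circular speed at r₂: v₂ = √(μ/r₂) = 29.99763 km/s.
Transfer-orbit speed at r₂: v_p = √[μ(2/r₂ − 1/a_t)] = 40.39515 km/s.
Second burn Δv₂ = |v₂ − v_p| = 10.398 km/s.
Total Δv = Δv₁ + Δv₂ = 15.86 km/s.

Δv = 15860 m/s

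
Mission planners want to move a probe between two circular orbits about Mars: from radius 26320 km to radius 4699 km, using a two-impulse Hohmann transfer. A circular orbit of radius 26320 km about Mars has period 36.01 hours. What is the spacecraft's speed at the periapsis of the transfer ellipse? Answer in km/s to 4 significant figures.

v = 3.933 km/s

From Kepler's third law T² = 4π²r³/μ at r = 26320 km, T = 36.01 hours = 36.01 × 3600 s = 1.29636×10^5 s: μ = 4π²r³/T² = 42831.8 km³/s².
The Hohmann ellipse has a_t = (r₁ + r₂)/2 = 15509.5 km.
At periapsis, r = 4699 km.
Applying v² = μ(2/r − 1/a_t): v = 3.933 km/s.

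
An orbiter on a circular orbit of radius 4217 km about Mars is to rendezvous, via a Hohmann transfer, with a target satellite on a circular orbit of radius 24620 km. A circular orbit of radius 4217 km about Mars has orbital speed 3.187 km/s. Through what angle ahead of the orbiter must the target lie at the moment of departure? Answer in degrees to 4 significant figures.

From the circular-orbit relation v² = μ/r at r = 4217 km: μ = v²r = (3.187)² × 4217 = 42831.9 km³/s².
Transfer-ellipse semi-major axis a_t = (r₁ + r₂)/2 = (4217 + 24620)/2 = 14418.5 km.
Transfer time t = π√(a_t³/μ) = 26280 s.
Target angular speed ω₂ = √(μ/r₂³) = 5.357×10^-5 rad/s.
Angle swept by the target during transfer: ω₂·t = 1.408 rad = 80.67°.
Arrival is 180° from departure on the ellipse, so φ = 180° − 80.67° = 99.33°.

φ = 99.33°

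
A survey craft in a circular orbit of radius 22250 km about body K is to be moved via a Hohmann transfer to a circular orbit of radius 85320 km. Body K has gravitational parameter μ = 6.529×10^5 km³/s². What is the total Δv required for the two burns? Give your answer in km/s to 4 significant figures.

The Hohmann ellipse has a_t = (r₁ + r₂)/2 = 53785 km.
Circular speed at r₁: v₁ = √(μ/r₁) = √(6.529×10^5/22250) = 5.417 km/s.
Transfer-orbit speed at r₁ (vis-viva equation): v_p = √[μ(2/r₁ − 1/a_t)] = 6.823 km/s.
First burn Δv₁ = |v_p − v₁| = 1.406 km/s.
Circular speed at r₂: v₂ = √(μ/r₂) = 2.7663 km/s.
Transfer-orbit speed at r₂: v_a = √[μ(2/r₂ − 1/a_t)] = 1.7792 km/s.
Second burn Δv₂ = |v₂ − v_a| = 0.9871 km/s.
Total Δv = Δv₁ + Δv₂ = 2.393 km/s.

Δv = 2.393 km/s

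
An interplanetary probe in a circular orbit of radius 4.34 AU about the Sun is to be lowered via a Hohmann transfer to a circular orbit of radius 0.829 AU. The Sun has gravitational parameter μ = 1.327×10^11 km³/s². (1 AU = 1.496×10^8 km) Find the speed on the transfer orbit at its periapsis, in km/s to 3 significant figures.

In km: r₁ = 4.34 × 1.496×10^8 = 6.49264×10^8 km; r₂ = 0.829 × 1.496×10^8 = 1.240184×10^8 km.
Transfer-ellipse semi-major axis a_t = (r₁ + r₂)/2 = (6.49264×10^8 + 1.240184×10^8)/2 = 3.866412×10^8 km.
The periapsis of the transfer ellipse is at r = 1.240184×10^8 km.
Vis-viva: v = √[μ(2/r − 1/a_t)] = √[1.327×10^11 × (2/1.240184×10^8 − 1/3.866412×10^8)] = 42.39 km/s.

v = 42.4 km/s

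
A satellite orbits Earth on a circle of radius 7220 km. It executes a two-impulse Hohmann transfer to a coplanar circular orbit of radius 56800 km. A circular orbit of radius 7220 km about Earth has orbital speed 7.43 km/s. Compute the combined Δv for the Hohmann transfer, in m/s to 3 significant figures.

From the circular-orbit relation v² = μ/r at r = 7220 km: μ = v²r = (7.43)² × 7220 = 3.98579×10^5 km³/s².
The Hohmann ellipse has a_t = (r₁ + r₂)/2 = 32010 km.
Circular speed at r₁: v₁ = √(μ/r₁) = √(3.98579×10^5/7220) = 7.430 km/s.
On the transfer ellipse at r₁, vis-viva gives v_p = √[μ(2/r₁ − 1/a_t)] = 9.897 km/s.
First burn Δv₁ = |v_p − v₁| = 2.467 km/s.
Circular speed at r₂: v₂ = √(μ/r₂) = 2.649 km/s.
Transfer-orbit speed at r₂: v_a = √[μ(2/r₂ − 1/a_t)] = 1.258 km/s.
Second burn Δv₂ = |v₂ − v_a| = 1.391 km/s.
Total Δv = Δv₁ + Δv₂ = 3.858 km/s.

Δv = 3860 m/s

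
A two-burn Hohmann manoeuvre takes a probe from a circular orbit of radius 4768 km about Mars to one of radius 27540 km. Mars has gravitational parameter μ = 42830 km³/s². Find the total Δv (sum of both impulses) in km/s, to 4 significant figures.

Δv = 1.486 km/s

Transfer-ellipse semi-major axis a_t = (r₁ + r₂)/2 = (4768 + 27540)/2 = 16154 km.
Circular speed at r₁: v₁ = √(μ/r₁) = √(42830/4768) = 2.9971 km/s.
On the transfer ellipse at r₁, v² = μ(2/r − 1/a) gives v_p = √[μ(2/r₁ − 1/a_t)] = 3.9133 km/s.
First burn Δv₁ = |v_p − v₁| = 0.9162 km/s.
Circular speed at r₂: v₂ = √(μ/r₂) = 1.2471 km/s.
Transfer-orbit speed at r₂: v_a = √[μ(2/r₂ − 1/a_t)] = 0.67752 km/s.
Second burn Δv₂ = |v₂ − v_a| = 0.5696 km/s.
Total Δv = Δv₁ + Δv₂ = 1.486 km/s.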